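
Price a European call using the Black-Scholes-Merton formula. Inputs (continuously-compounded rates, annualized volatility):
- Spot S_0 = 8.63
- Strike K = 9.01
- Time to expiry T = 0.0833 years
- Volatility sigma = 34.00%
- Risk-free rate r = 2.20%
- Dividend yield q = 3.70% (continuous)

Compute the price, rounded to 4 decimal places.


d1 = (ln(S/K) + (r - q + 0.5*sigma^2) * T) / (sigma * sqrt(T)) = -0.40278570
d2 = d1 - sigma * sqrt(T) = -0.50091562
exp(-rT) = 0.99816908; exp(-qT) = 0.99692264
C = S_0 * exp(-qT) * N(d1) - K * exp(-rT) * N(d2)
N(d1) = 0.34355294; N(d2) = 0.30821525
C = 8.6300 * 0.99692264 * 0.34355294 - 9.0100 * 0.99816908 * 0.30821525 = 0.1838

Answer: Price = 0.1838


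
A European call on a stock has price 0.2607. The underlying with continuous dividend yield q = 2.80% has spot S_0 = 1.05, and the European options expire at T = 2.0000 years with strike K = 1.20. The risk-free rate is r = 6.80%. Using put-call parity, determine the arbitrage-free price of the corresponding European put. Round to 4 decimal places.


Put-call parity: C - P = S_0 * exp(-qT) - K * exp(-rT).
S_0 * exp(-qT) = 1.0500 * 0.94553914 = 0.99281609
K * exp(-rT) = 1.2000 * 0.87284263 = 1.04741116
P = C - S*exp(-qT) + K*exp(-rT)
P = 0.2607 - 0.99281609 + 1.04741116 = 0.3153

Answer: Put price = 0.3153


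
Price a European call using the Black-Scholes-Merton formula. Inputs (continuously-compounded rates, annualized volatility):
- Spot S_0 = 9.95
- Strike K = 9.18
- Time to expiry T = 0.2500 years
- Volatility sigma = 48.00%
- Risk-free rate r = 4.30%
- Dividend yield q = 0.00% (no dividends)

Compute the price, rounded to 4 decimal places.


Answer: Price = 1.4076

Derivation:
d1 = (ln(S/K) + (r - q + 0.5*sigma^2) * T) / (sigma * sqrt(T)) = 0.50039728
d2 = d1 - sigma * sqrt(T) = 0.26039728
exp(-rT) = 0.98930757; exp(-qT) = 1.00000000
C = S_0 * exp(-qT) * N(d1) - K * exp(-rT) * N(d2)
N(d1) = 0.69160231; N(d2) = 0.60272133
C = 9.9500 * 1.00000000 * 0.69160231 - 9.1800 * 0.98930757 * 0.60272133 = 1.4076


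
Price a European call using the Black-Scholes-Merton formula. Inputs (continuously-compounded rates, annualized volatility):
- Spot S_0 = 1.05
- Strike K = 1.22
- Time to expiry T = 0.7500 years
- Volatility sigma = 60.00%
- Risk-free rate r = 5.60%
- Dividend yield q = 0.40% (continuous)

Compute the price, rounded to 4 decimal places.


d1 = (ln(S/K) + (r - q + 0.5*sigma^2) * T) / (sigma * sqrt(T)) = 0.04607121
d2 = d1 - sigma * sqrt(T) = -0.47354403
exp(-rT) = 0.95886978; exp(-qT) = 0.99700450
C = S_0 * exp(-qT) * N(d1) - K * exp(-rT) * N(d2)
N(d1) = 0.51837326; N(d2) = 0.31791255
C = 1.0500 * 0.99700450 * 0.51837326 - 1.2200 * 0.95886978 * 0.31791255 = 0.1708

Answer: Price = 0.1708


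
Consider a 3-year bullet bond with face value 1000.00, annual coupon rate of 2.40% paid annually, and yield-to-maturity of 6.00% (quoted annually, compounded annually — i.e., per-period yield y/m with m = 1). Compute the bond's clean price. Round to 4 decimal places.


Answer: Price = 903.7716

Derivation:
Coupon per period c = face * coupon_rate / m = 24.000000
Periods per year m = 1; per-period yield y/m = 0.060000
Number of cashflows N = 3
Cashflows (t years, CF_t, discount factor 1/(1+y/m)^(m*t), PV):
  t = 1.0000: CF_t = 24.000000, DF = 0.943396, PV = 22.641509
  t = 2.0000: CF_t = 24.000000, DF = 0.889996, PV = 21.359915
  t = 3.0000: CF_t = 1024.000000, DF = 0.839619, PV = 859.770146
Price P = sum_t PV_t = 903.771570


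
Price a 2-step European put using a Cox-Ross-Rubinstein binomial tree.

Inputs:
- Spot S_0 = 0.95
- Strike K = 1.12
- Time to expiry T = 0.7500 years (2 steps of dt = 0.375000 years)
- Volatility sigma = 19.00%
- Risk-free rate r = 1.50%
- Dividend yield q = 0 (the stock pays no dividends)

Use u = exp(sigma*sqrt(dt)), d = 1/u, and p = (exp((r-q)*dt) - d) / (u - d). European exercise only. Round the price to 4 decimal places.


Answer: Price = V(0,0) = 0.1766

Derivation:
dt = T/N = 0.375000
u = exp(sigma*sqrt(dt)) = 1.123390; d = 1/u = 0.890163
p = (exp((r-q)*dt) - d) / (u - d) = 0.495131
Discount per step: exp(-r*dt) = 0.994391
Stock lattice S(k, i) with i counting down-moves:
  k=0: S(0,0) = 0.9500
  k=1: S(1,0) = 1.0672; S(1,1) = 0.8457
  k=2: S(2,0) = 1.1989; S(2,1) = 0.9500; S(2,2) = 0.7528
Terminal payoffs V(N, i) = max(K - S_T, 0):
  V(2,0) = 0.000000; V(2,1) = 0.170000; V(2,2) = 0.367229
Backward induction: V(k, i) = exp(-r*dt) * [p * V(k+1, i) + (1-p) * V(k+1, i+1)].
  V(1,0) = exp(-r*dt) * [p*0.000000 + (1-p)*0.170000] = 0.085346
  V(1,1) = exp(-r*dt) * [p*0.170000 + (1-p)*0.367229] = 0.268063
  V(0,0) = exp(-r*dt) * [p*0.085346 + (1-p)*0.268063] = 0.176598


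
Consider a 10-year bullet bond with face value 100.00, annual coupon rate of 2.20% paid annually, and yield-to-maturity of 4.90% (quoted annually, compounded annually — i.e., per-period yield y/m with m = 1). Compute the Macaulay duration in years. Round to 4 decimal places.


Answer: Macaulay duration = 8.9433 years

Derivation:
Coupon per period c = face * coupon_rate / m = 2.200000
Periods per year m = 1; per-period yield y/m = 0.049000
Number of cashflows N = 10
Cashflows (t years, CF_t, discount factor 1/(1+y/m)^(m*t), PV):
  t = 1.0000: CF_t = 2.200000, DF = 0.953289, PV = 2.097235
  t = 2.0000: CF_t = 2.200000, DF = 0.908760, PV = 1.999271
  t = 3.0000: CF_t = 2.200000, DF = 0.866310, PV = 1.905883
  t = 4.0000: CF_t = 2.200000, DF = 0.825844, PV = 1.816857
  t = 5.0000: CF_t = 2.200000, DF = 0.787268, PV = 1.731989
  t = 6.0000: CF_t = 2.200000, DF = 0.750494, PV = 1.651086
  t = 7.0000: CF_t = 2.200000, DF = 0.715437, PV = 1.573962
  t = 8.0000: CF_t = 2.200000, DF = 0.682018, PV = 1.500440
  t = 9.0000: CF_t = 2.200000, DF = 0.650161, PV = 1.430353
  t = 10.0000: CF_t = 102.200000, DF = 0.619791, PV = 63.342619
Price P = sum_t PV_t = 79.049697
Macaulay numerator sum_t t * PV_t:
  t * PV_t at t = 1.0000: 2.097235
  t * PV_t at t = 2.0000: 3.998542
  t * PV_t at t = 3.0000: 5.717649
  t * PV_t at t = 4.0000: 7.267428
  t * PV_t at t = 5.0000: 8.659947
  t * PV_t at t = 6.0000: 9.906517
  t * PV_t at t = 7.0000: 11.017735
  t * PV_t at t = 8.0000: 12.003524
  t * PV_t at t = 9.0000: 12.873179
  t * PV_t at t = 10.0000: 633.426187
Macaulay duration D = (sum_t t * PV_t) / P = 706.967943 / 79.049697 = 8.943335


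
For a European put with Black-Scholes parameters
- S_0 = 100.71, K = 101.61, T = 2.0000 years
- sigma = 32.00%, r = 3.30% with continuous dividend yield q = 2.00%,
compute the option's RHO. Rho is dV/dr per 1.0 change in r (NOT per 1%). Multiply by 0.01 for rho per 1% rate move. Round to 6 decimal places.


d1 = 0.2640671363; d2 = -0.1884812037
phi(d1) = 0.3852725553; exp(-qT) = 0.9607894392; exp(-rT) = 0.9361308643
N(-d2) = 0.5747502756
Rho = -K*T*exp(-rT)*N(-d2) = -101.6100 * 2.0000 * 0.9361308643 * 0.5747502756 = -109.340788

Answer: Rho = -109.340788


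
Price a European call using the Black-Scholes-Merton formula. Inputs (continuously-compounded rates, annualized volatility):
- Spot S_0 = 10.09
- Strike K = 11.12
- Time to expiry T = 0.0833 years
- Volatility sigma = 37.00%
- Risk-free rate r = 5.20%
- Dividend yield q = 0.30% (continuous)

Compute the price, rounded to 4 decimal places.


d1 = (ln(S/K) + (r - q + 0.5*sigma^2) * T) / (sigma * sqrt(T)) = -0.81859865
d2 = d1 - sigma * sqrt(T) = -0.92538709
exp(-rT) = 0.99567777; exp(-qT) = 0.99975013
C = S_0 * exp(-qT) * N(d1) - K * exp(-rT) * N(d2)
N(d1) = 0.20650772; N(d2) = 0.17738230
C = 10.0900 * 0.99975013 * 0.20650772 - 11.1200 * 0.99567777 * 0.17738230 = 0.1192

Answer: Price = 0.1192


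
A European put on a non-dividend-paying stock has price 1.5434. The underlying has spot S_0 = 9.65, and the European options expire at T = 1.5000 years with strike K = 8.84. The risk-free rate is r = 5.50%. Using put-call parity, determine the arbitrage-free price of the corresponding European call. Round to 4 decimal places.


Answer: Call price = 3.0534

Derivation:
Put-call parity: C - P = S_0 * exp(-qT) - K * exp(-rT).
S_0 * exp(-qT) = 9.6500 * 1.00000000 = 9.65000000
K * exp(-rT) = 8.8400 * 0.92081144 = 8.13997311
C = P + S*exp(-qT) - K*exp(-rT)
C = 1.5434 + 9.65000000 - 8.13997311 = 3.0534


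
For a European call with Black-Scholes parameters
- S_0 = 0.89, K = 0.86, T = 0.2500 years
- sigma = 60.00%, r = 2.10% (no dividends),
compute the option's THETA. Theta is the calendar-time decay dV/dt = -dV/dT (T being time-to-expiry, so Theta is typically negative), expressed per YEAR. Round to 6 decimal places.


d1 = 0.2817969116; d2 = -0.0182030884
phi(d1) = 0.3834127159; exp(-qT) = 1.0000000000; exp(-rT) = 0.9947637572
Theta = -S*exp(-qT)*phi(d1)*sigma/(2*sqrt(T)) - r*K*exp(-rT)*N(d2) + q*S*exp(-qT)*N(d1)
N(d1) = 0.6109503804; N(d2) = 0.4927384194; sqrt(T) = 0.5000000000
Term 1 = -0.8900 * 1.0000000000 * 0.3834127159 * 0.6000 / (2 * 0.5000000000) = -0.2047423903
Term 2 = -0.0210 * 0.8600 * 0.9947637572 * 0.4927384194 = -0.0088522593
Term 3 = 0 (no dividend yield, q = 0)
Theta = -0.2047423903 + (-0.0088522593) + (0.0000000000) = -0.213595

Answer: Theta = -0.213595


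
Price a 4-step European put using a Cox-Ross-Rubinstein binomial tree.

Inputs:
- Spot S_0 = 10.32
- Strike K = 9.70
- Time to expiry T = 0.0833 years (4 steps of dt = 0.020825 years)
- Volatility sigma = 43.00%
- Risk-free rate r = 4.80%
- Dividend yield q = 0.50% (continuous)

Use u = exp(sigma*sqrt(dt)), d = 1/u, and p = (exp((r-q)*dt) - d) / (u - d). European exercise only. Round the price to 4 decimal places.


Answer: Price = V(0,0) = 0.2600

Derivation:
dt = T/N = 0.020825
u = exp(sigma*sqrt(dt)) = 1.064018; d = 1/u = 0.939833
p = (exp((r-q)*dt) - d) / (u - d) = 0.491706
Discount per step: exp(-r*dt) = 0.999001
Stock lattice S(k, i) with i counting down-moves:
  k=0: S(0,0) = 10.3200
  k=1: S(1,0) = 10.9807; S(1,1) = 9.6991
  k=2: S(2,0) = 11.6836; S(2,1) = 10.3200; S(2,2) = 9.1155
  k=3: S(3,0) = 12.4316; S(3,1) = 10.9807; S(3,2) = 9.6991; S(3,3) = 8.5671
  k=4: S(4,0) = 13.2275; S(4,1) = 11.6836; S(4,2) = 10.3200; S(4,3) = 9.1155; S(4,4) = 8.0516
Terminal payoffs V(N, i) = max(K - S_T, 0):
  V(4,0) = 0.000000; V(4,1) = 0.000000; V(4,2) = 0.000000; V(4,3) = 0.584482; V(4,4) = 1.648384
Backward induction: V(k, i) = exp(-r*dt) * [p * V(k+1, i) + (1-p) * V(k+1, i+1)].
  V(3,0) = exp(-r*dt) * [p*0.000000 + (1-p)*0.000000] = 0.000000
  V(3,1) = exp(-r*dt) * [p*0.000000 + (1-p)*0.000000] = 0.000000
  V(3,2) = exp(-r*dt) * [p*0.000000 + (1-p)*0.584482] = 0.296792
  V(3,3) = exp(-r*dt) * [p*0.584482 + (1-p)*1.648384] = 1.124133
  V(2,0) = exp(-r*dt) * [p*0.000000 + (1-p)*0.000000] = 0.000000
  V(2,1) = exp(-r*dt) * [p*0.000000 + (1-p)*0.296792] = 0.150707
  V(2,2) = exp(-r*dt) * [p*0.296792 + (1-p)*1.124133] = 0.716608
  V(1,0) = exp(-r*dt) * [p*0.000000 + (1-p)*0.150707] = 0.076527
  V(1,1) = exp(-r*dt) * [p*0.150707 + (1-p)*0.716608] = 0.437913
  V(0,0) = exp(-r*dt) * [p*0.076527 + (1-p)*0.437913] = 0.259957


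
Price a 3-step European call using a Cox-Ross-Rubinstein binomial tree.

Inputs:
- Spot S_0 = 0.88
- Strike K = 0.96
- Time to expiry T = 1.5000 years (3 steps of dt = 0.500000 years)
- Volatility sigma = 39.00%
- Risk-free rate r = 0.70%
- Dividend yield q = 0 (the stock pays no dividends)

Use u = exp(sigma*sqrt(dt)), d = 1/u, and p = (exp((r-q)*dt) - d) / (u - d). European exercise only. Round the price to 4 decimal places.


Answer: Price = V(0,0) = 0.1512

Derivation:
dt = T/N = 0.500000
u = exp(sigma*sqrt(dt)) = 1.317547; d = 1/u = 0.758986
p = (exp((r-q)*dt) - d) / (u - d) = 0.437768
Discount per step: exp(-r*dt) = 0.996506
Stock lattice S(k, i) with i counting down-moves:
  k=0: S(0,0) = 0.8800
  k=1: S(1,0) = 1.1594; S(1,1) = 0.6679
  k=2: S(2,0) = 1.5276; S(2,1) = 0.8800; S(2,2) = 0.5069
  k=3: S(3,0) = 2.0127; S(3,1) = 1.1594; S(3,2) = 0.6679; S(3,3) = 0.3848
Terminal payoffs V(N, i) = max(S_T - K, 0):
  V(3,0) = 1.052709; V(3,1) = 0.199441; V(3,2) = 0.000000; V(3,3) = 0.000000
Backward induction: V(k, i) = exp(-r*dt) * [p * V(k+1, i) + (1-p) * V(k+1, i+1)].
  V(2,0) = exp(-r*dt) * [p*1.052709 + (1-p)*0.199441] = 0.570973
  V(2,1) = exp(-r*dt) * [p*0.199441 + (1-p)*0.000000] = 0.087004
  V(2,2) = exp(-r*dt) * [p*0.000000 + (1-p)*0.000000] = 0.000000
  V(1,0) = exp(-r*dt) * [p*0.570973 + (1-p)*0.087004] = 0.297826
  V(1,1) = exp(-r*dt) * [p*0.087004 + (1-p)*0.000000] = 0.037954
  V(0,0) = exp(-r*dt) * [p*0.297826 + (1-p)*0.037954] = 0.151188


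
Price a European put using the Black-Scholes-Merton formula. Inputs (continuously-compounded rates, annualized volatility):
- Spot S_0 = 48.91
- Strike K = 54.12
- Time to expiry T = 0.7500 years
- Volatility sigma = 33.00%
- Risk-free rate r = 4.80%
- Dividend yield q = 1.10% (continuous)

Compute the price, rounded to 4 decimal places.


Answer: Price = 7.7577

Derivation:
d1 = (ln(S/K) + (r - q + 0.5*sigma^2) * T) / (sigma * sqrt(T)) = -0.11419089
d2 = d1 - sigma * sqrt(T) = -0.39997927
exp(-rT) = 0.96464029; exp(-qT) = 0.99178394
P = K * exp(-rT) * N(-d2) - S_0 * exp(-qT) * N(-d1)
N(-d1) = 0.54545676; N(-d2) = 0.65541411
P = 54.1200 * 0.96464029 * 0.65541411 - 48.9100 * 0.99178394 * 0.54545676 = 7.7577


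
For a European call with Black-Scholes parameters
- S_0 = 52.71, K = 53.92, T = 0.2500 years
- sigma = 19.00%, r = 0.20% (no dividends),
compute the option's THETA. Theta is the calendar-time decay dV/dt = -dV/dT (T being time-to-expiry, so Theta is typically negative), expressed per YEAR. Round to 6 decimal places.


d1 = -0.1861450078; d2 = -0.2811450078
phi(d1) = 0.3920901406; exp(-qT) = 1.0000000000; exp(-rT) = 0.9995001250
Theta = -S*exp(-qT)*phi(d1)*sigma/(2*sqrt(T)) - r*K*exp(-rT)*N(d2) + q*S*exp(-qT)*N(d1)
N(d1) = 0.4261655238; N(d2) = 0.3892995908; sqrt(T) = 0.5000000000
Term 1 = -52.7100 * 1.0000000000 * 0.3920901406 * 0.1900 / (2 * 0.5000000000) = -3.9267435491
Term 2 = -0.0020 * 53.9200 * 0.9995001250 * 0.3892995908 = -0.0419610821
Term 3 = 0 (no dividend yield, q = 0)
Theta = -3.9267435491 + (-0.0419610821) + (0.0000000000) = -3.968705

Answer: Theta = -3.968705


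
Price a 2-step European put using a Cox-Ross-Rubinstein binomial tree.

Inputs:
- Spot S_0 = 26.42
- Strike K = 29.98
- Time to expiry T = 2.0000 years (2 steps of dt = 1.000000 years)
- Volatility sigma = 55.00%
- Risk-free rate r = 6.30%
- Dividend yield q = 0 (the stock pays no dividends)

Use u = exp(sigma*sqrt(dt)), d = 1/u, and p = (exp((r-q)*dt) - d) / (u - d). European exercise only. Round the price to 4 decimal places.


Answer: Price = V(0,0) = 7.7688

Derivation:
dt = T/N = 1.000000
u = exp(sigma*sqrt(dt)) = 1.733253; d = 1/u = 0.576950
p = (exp((r-q)*dt) - d) / (u - d) = 0.422101
Discount per step: exp(-r*dt) = 0.938943
Stock lattice S(k, i) with i counting down-moves:
  k=0: S(0,0) = 26.4200
  k=1: S(1,0) = 45.7925; S(1,1) = 15.2430
  k=2: S(2,0) = 79.3701; S(2,1) = 26.4200; S(2,2) = 8.7945
Terminal payoffs V(N, i) = max(K - S_T, 0):
  V(2,0) = 0.000000; V(2,1) = 3.560000; V(2,2) = 21.185546
Backward induction: V(k, i) = exp(-r*dt) * [p * V(k+1, i) + (1-p) * V(k+1, i+1)].
  V(1,0) = exp(-r*dt) * [p*0.000000 + (1-p)*3.560000] = 1.931707
  V(1,1) = exp(-r*dt) * [p*3.560000 + (1-p)*21.185546] = 12.906511
  V(0,0) = exp(-r*dt) * [p*1.931707 + (1-p)*12.906511] = 7.768849


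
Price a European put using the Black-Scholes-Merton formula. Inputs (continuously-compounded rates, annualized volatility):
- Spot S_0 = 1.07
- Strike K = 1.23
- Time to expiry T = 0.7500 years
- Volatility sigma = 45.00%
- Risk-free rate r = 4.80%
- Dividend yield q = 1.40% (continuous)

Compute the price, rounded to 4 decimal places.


Answer: Price = 0.2445

Derivation:
d1 = (ln(S/K) + (r - q + 0.5*sigma^2) * T) / (sigma * sqrt(T)) = -0.09729769
d2 = d1 - sigma * sqrt(T) = -0.48700912
exp(-rT) = 0.96464029; exp(-qT) = 0.98955493
P = K * exp(-rT) * N(-d2) - S_0 * exp(-qT) * N(-d1)
N(-d1) = 0.53875500; N(-d2) = 0.68687407
P = 1.2300 * 0.96464029 * 0.68687407 - 1.0700 * 0.98955493 * 0.53875500 = 0.2445


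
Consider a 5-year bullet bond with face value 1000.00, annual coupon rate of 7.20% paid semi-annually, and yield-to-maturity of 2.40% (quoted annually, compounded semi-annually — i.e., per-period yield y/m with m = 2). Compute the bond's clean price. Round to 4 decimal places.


Answer: Price = 1224.8916

Derivation:
Coupon per period c = face * coupon_rate / m = 36.000000
Periods per year m = 2; per-period yield y/m = 0.012000
Number of cashflows N = 10
Cashflows (t years, CF_t, discount factor 1/(1+y/m)^(m*t), PV):
  t = 0.5000: CF_t = 36.000000, DF = 0.988142, PV = 35.573123
  t = 1.0000: CF_t = 36.000000, DF = 0.976425, PV = 35.151307
  t = 1.5000: CF_t = 36.000000, DF = 0.964847, PV = 34.734493
  t = 2.0000: CF_t = 36.000000, DF = 0.953406, PV = 34.322621
  t = 2.5000: CF_t = 36.000000, DF = 0.942101, PV = 33.915634
  t = 3.0000: CF_t = 36.000000, DF = 0.930930, PV = 33.513472
  t = 3.5000: CF_t = 36.000000, DF = 0.919891, PV = 33.116079
  t = 4.0000: CF_t = 36.000000, DF = 0.908983, PV = 32.723398
  t = 4.5000: CF_t = 36.000000, DF = 0.898205, PV = 32.335374
  t = 5.0000: CF_t = 1036.000000, DF = 0.887554, PV = 919.506133
Price P = sum_t PV_t = 1224.891635


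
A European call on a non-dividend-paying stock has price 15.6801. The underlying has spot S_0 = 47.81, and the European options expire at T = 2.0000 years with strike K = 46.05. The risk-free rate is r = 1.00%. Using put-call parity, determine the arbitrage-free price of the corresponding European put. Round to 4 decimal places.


Answer: Put price = 13.0082

Derivation:
Put-call parity: C - P = S_0 * exp(-qT) - K * exp(-rT).
S_0 * exp(-qT) = 47.8100 * 1.00000000 = 47.81000000
K * exp(-rT) = 46.0500 * 0.98019867 = 45.13814891
P = C - S*exp(-qT) + K*exp(-rT)
P = 15.6801 - 47.81000000 + 45.13814891 = 13.0082


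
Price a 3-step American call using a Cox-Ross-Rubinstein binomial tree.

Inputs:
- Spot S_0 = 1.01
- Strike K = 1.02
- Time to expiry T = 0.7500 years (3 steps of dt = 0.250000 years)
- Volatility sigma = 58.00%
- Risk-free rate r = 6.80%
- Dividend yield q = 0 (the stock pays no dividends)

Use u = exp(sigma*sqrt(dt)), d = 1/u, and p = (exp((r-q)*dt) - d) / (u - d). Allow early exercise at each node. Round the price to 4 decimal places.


dt = T/N = 0.250000
u = exp(sigma*sqrt(dt)) = 1.336427; d = 1/u = 0.748264
p = (exp((r-q)*dt) - d) / (u - d) = 0.457154
Discount per step: exp(-r*dt) = 0.983144
Stock lattice S(k, i) with i counting down-moves:
  k=0: S(0,0) = 1.0100
  k=1: S(1,0) = 1.3498; S(1,1) = 0.7557
  k=2: S(2,0) = 1.8039; S(2,1) = 1.0100; S(2,2) = 0.5655
  k=3: S(3,0) = 2.4108; S(3,1) = 1.3498; S(3,2) = 0.7557; S(3,3) = 0.4231
Terminal payoffs V(N, i) = max(S_T - K, 0):
  V(3,0) = 1.390780; V(3,1) = 0.329792; V(3,2) = 0.000000; V(3,3) = 0.000000
Backward induction: V(k, i) = exp(-r*dt) * [p * V(k+1, i) + (1-p) * V(k+1, i+1)]; then take max(V_cont, immediate exercise) for American.
  V(2,0) = exp(-r*dt) * [p*1.390780 + (1-p)*0.329792] = 0.801092; exercise = 0.783899; V(2,0) = max -> 0.801092
  V(2,1) = exp(-r*dt) * [p*0.329792 + (1-p)*0.000000] = 0.148224; exercise = 0.000000; V(2,1) = max -> 0.148224
  V(2,2) = exp(-r*dt) * [p*0.000000 + (1-p)*0.000000] = 0.000000; exercise = 0.000000; V(2,2) = max -> 0.000000
  V(1,0) = exp(-r*dt) * [p*0.801092 + (1-p)*0.148224] = 0.439156; exercise = 0.329792; V(1,0) = max -> 0.439156
  V(1,1) = exp(-r*dt) * [p*0.148224 + (1-p)*0.000000] = 0.066619; exercise = 0.000000; V(1,1) = max -> 0.066619
  V(0,0) = exp(-r*dt) * [p*0.439156 + (1-p)*0.066619] = 0.232933; exercise = 0.000000; V(0,0) = max -> 0.232933

Answer: Price = V(0,0) = 0.2329


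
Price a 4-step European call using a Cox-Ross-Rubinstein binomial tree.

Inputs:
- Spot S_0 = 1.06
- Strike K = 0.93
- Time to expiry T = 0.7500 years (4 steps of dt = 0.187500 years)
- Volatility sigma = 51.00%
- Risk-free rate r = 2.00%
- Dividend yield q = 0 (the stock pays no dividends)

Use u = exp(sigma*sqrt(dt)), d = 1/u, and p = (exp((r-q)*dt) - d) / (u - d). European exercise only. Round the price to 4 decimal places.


dt = T/N = 0.187500
u = exp(sigma*sqrt(dt)) = 1.247119; d = 1/u = 0.801848
p = (exp((r-q)*dt) - d) / (u - d) = 0.453452
Discount per step: exp(-r*dt) = 0.996257
Stock lattice S(k, i) with i counting down-moves:
  k=0: S(0,0) = 1.0600
  k=1: S(1,0) = 1.3219; S(1,1) = 0.8500
  k=2: S(2,0) = 1.6486; S(2,1) = 1.0600; S(2,2) = 0.6815
  k=3: S(3,0) = 2.0560; S(3,1) = 1.3219; S(3,2) = 0.8500; S(3,3) = 0.5465
  k=4: S(4,0) = 2.5641; S(4,1) = 1.6486; S(4,2) = 1.0600; S(4,3) = 0.6815; S(4,4) = 0.4382
Terminal payoffs V(N, i) = max(S_T - K, 0):
  V(4,0) = 1.634119; V(4,1) = 0.718625; V(4,2) = 0.130000; V(4,3) = 0.000000; V(4,4) = 0.000000
Backward induction: V(k, i) = exp(-r*dt) * [p * V(k+1, i) + (1-p) * V(k+1, i+1)].
  V(3,0) = exp(-r*dt) * [p*1.634119 + (1-p)*0.718625] = 1.129514
  V(3,1) = exp(-r*dt) * [p*0.718625 + (1-p)*0.130000] = 0.395428
  V(3,2) = exp(-r*dt) * [p*0.130000 + (1-p)*0.000000] = 0.058728
  V(3,3) = exp(-r*dt) * [p*0.000000 + (1-p)*0.000000] = 0.000000
  V(2,0) = exp(-r*dt) * [p*1.129514 + (1-p)*0.395428] = 0.725574
  V(2,1) = exp(-r*dt) * [p*0.395428 + (1-p)*0.058728] = 0.210614
  V(2,2) = exp(-r*dt) * [p*0.058728 + (1-p)*0.000000] = 0.026531
  V(1,0) = exp(-r*dt) * [p*0.725574 + (1-p)*0.210614] = 0.442461
  V(1,1) = exp(-r*dt) * [p*0.210614 + (1-p)*0.026531] = 0.109592
  V(0,0) = exp(-r*dt) * [p*0.442461 + (1-p)*0.109592] = 0.259557

Answer: Price = V(0,0) = 0.2596


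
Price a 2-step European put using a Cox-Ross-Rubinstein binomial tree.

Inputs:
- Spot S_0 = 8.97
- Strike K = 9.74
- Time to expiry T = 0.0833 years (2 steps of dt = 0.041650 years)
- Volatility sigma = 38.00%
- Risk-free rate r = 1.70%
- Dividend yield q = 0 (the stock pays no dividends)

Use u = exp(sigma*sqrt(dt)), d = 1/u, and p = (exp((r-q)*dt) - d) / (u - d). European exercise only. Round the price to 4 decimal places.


dt = T/N = 0.041650
u = exp(sigma*sqrt(dt)) = 1.080638; d = 1/u = 0.925379
p = (exp((r-q)*dt) - d) / (u - d) = 0.485184
Discount per step: exp(-r*dt) = 0.999292
Stock lattice S(k, i) with i counting down-moves:
  k=0: S(0,0) = 8.9700
  k=1: S(1,0) = 9.6933; S(1,1) = 8.3007
  k=2: S(2,0) = 10.4750; S(2,1) = 8.9700; S(2,2) = 7.6813
Terminal payoffs V(N, i) = max(K - S_T, 0):
  V(2,0) = 0.000000; V(2,1) = 0.770000; V(2,2) = 2.058750
Backward induction: V(k, i) = exp(-r*dt) * [p * V(k+1, i) + (1-p) * V(k+1, i+1)].
  V(1,0) = exp(-r*dt) * [p*0.000000 + (1-p)*0.770000] = 0.396128
  V(1,1) = exp(-r*dt) * [p*0.770000 + (1-p)*2.058750] = 1.432454
  V(0,0) = exp(-r*dt) * [p*0.396128 + (1-p)*1.432454] = 0.928988

Answer: Price = V(0,0) = 0.9290


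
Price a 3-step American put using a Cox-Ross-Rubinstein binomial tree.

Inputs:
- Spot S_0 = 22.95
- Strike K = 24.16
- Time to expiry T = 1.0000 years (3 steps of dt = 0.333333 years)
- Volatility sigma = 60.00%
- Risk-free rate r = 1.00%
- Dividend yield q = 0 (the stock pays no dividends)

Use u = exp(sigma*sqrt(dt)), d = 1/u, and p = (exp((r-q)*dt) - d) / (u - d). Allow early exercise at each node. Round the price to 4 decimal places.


dt = T/N = 0.333333
u = exp(sigma*sqrt(dt)) = 1.413982; d = 1/u = 0.707222
p = (exp((r-q)*dt) - d) / (u - d) = 0.418977
Discount per step: exp(-r*dt) = 0.996672
Stock lattice S(k, i) with i counting down-moves:
  k=0: S(0,0) = 22.9500
  k=1: S(1,0) = 32.4509; S(1,1) = 16.2308
  k=2: S(2,0) = 45.8850; S(2,1) = 22.9500; S(2,2) = 11.4788
  k=3: S(3,0) = 64.8806; S(3,1) = 32.4509; S(3,2) = 16.2308; S(3,3) = 8.1180
Terminal payoffs V(N, i) = max(K - S_T, 0):
  V(3,0) = 0.000000; V(3,1) = 0.000000; V(3,2) = 7.929247; V(3,3) = 16.041971
Backward induction: V(k, i) = exp(-r*dt) * [p * V(k+1, i) + (1-p) * V(k+1, i+1)]; then take max(V_cont, immediate exercise) for American.
  V(2,0) = exp(-r*dt) * [p*0.000000 + (1-p)*0.000000] = 0.000000; exercise = 0.000000; V(2,0) = max -> 0.000000
  V(2,1) = exp(-r*dt) * [p*0.000000 + (1-p)*7.929247] = 4.591740; exercise = 1.210000; V(2,1) = max -> 4.591740
  V(2,2) = exp(-r*dt) * [p*7.929247 + (1-p)*16.041971] = 12.600849; exercise = 12.681249; V(2,2) = max -> 12.681249
  V(1,0) = exp(-r*dt) * [p*0.000000 + (1-p)*4.591740] = 2.659026; exercise = 0.000000; V(1,0) = max -> 2.659026
  V(1,1) = exp(-r*dt) * [p*4.591740 + (1-p)*12.681249] = 9.261006; exercise = 7.929247; V(1,1) = max -> 9.261006
  V(0,0) = exp(-r*dt) * [p*2.659026 + (1-p)*9.261006] = 6.473311; exercise = 1.210000; V(0,0) = max -> 6.473311

Answer: Price = V(0,0) = 6.4733


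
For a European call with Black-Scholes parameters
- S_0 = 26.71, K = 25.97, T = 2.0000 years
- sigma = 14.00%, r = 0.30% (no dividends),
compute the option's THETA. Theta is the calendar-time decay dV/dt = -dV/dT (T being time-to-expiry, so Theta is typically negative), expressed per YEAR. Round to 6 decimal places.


d1 = 0.2712057625; d2 = 0.0732158637
phi(d1) = 0.3845371730; exp(-qT) = 1.0000000000; exp(-rT) = 0.9940179641
Theta = -S*exp(-qT)*phi(d1)*sigma/(2*sqrt(T)) - r*K*exp(-rT)*N(d2) + q*S*exp(-qT)*N(d1)
N(d1) = 0.6068836094; N(d2) = 0.5291828286; sqrt(T) = 1.4142135624
Term 1 = -26.7100 * 1.0000000000 * 0.3845371730 * 0.1400 / (2 * 1.4142135624) = -0.5083879631
Term 2 = -0.0030 * 25.9700 * 0.9940179641 * 0.5291828286 = -0.0409820030
Term 3 = 0 (no dividend yield, q = 0)
Theta = -0.5083879631 + (-0.0409820030) + (0.0000000000) = -0.549370

Answer: Theta = -0.549370


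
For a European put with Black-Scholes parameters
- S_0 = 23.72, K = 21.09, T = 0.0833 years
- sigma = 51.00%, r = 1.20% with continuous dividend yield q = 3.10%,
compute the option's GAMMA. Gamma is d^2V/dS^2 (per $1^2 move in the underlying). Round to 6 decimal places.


Answer: Gamma = 0.078653

Derivation:
d1 = 0.8612395522; d2 = 0.7140446813
phi(d1) = 0.2753243790; exp(-qT) = 0.9974210313; exp(-rT) = 0.9990008994
Gamma = exp(-qT) * phi(d1) / (S * sigma * sqrt(T)) = 0.9974210313 * 0.2753243790 / (23.7200 * 0.5100 * 0.2886173938) = 0.078653


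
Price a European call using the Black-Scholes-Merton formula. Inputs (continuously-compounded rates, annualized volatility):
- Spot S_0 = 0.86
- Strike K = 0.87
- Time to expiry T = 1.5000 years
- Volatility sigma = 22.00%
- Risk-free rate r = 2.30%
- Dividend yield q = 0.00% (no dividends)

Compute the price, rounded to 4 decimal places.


Answer: Price = 0.1012

Derivation:
d1 = (ln(S/K) + (r - q + 0.5*sigma^2) * T) / (sigma * sqrt(T)) = 0.21985721
d2 = d1 - sigma * sqrt(T) = -0.04958666
exp(-rT) = 0.96608834; exp(-qT) = 1.00000000
C = S_0 * exp(-qT) * N(d1) - K * exp(-rT) * N(d2)
N(d1) = 0.58700882; N(d2) = 0.48022589
C = 0.8600 * 1.00000000 * 0.58700882 - 0.8700 * 0.96608834 * 0.48022589 = 0.1012


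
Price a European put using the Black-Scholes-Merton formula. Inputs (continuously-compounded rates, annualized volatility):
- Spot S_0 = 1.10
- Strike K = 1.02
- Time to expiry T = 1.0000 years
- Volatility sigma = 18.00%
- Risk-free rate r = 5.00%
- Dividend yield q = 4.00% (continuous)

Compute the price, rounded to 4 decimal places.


d1 = (ln(S/K) + (r - q + 0.5*sigma^2) * T) / (sigma * sqrt(T)) = 0.56504196
d2 = d1 - sigma * sqrt(T) = 0.38504196
exp(-rT) = 0.95122942; exp(-qT) = 0.96078944
P = K * exp(-rT) * N(-d2) - S_0 * exp(-qT) * N(-d1)
N(-d1) = 0.28602261; N(-d2) = 0.35010316
P = 1.0200 * 0.95122942 * 0.35010316 - 1.1000 * 0.96078944 * 0.28602261 = 0.0374

Answer: Price = 0.0374


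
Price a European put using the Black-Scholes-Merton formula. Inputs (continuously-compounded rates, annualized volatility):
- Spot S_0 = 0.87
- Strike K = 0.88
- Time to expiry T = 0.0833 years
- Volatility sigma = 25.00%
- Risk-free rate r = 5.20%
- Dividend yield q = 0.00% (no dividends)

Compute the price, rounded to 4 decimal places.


d1 = (ln(S/K) + (r - q + 0.5*sigma^2) * T) / (sigma * sqrt(T)) = -0.06228274
d2 = d1 - sigma * sqrt(T) = -0.13443709
exp(-rT) = 0.99567777; exp(-qT) = 1.00000000
P = K * exp(-rT) * N(-d2) - S_0 * exp(-qT) * N(-d1)
N(-d1) = 0.52483117; N(-d2) = 0.55347152
P = 0.8800 * 0.99567777 * 0.55347152 - 0.8700 * 1.00000000 * 0.52483117 = 0.0283

Answer: Price = 0.0283


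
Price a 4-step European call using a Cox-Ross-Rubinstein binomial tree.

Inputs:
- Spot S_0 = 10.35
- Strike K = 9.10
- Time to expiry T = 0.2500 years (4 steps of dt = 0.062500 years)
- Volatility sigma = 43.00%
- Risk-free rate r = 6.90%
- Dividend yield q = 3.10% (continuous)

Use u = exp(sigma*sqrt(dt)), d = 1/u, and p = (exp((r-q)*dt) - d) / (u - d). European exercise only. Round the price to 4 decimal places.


dt = T/N = 0.062500
u = exp(sigma*sqrt(dt)) = 1.113491; d = 1/u = 0.898077
p = (exp((r-q)*dt) - d) / (u - d) = 0.484189
Discount per step: exp(-r*dt) = 0.995697
Stock lattice S(k, i) with i counting down-moves:
  k=0: S(0,0) = 10.3500
  k=1: S(1,0) = 11.5246; S(1,1) = 9.2951
  k=2: S(2,0) = 12.8326; S(2,1) = 10.3500; S(2,2) = 8.3477
  k=3: S(3,0) = 14.2890; S(3,1) = 11.5246; S(3,2) = 9.2951; S(3,3) = 7.4969
  k=4: S(4,0) = 15.9106; S(4,1) = 12.8326; S(4,2) = 10.3500; S(4,3) = 8.3477; S(4,4) = 6.7328
Terminal payoffs V(N, i) = max(S_T - K, 0):
  V(4,0) = 6.810615; V(4,1) = 3.732571; V(4,2) = 1.250000; V(4,3) = 0.000000; V(4,4) = 0.000000
Backward induction: V(k, i) = exp(-r*dt) * [p * V(k+1, i) + (1-p) * V(k+1, i+1)].
  V(3,0) = exp(-r*dt) * [p*6.810615 + (1-p)*3.732571] = 5.200451
  V(3,1) = exp(-r*dt) * [p*3.732571 + (1-p)*1.250000] = 2.441482
  V(3,2) = exp(-r*dt) * [p*1.250000 + (1-p)*0.000000] = 0.602632
  V(3,3) = exp(-r*dt) * [p*0.000000 + (1-p)*0.000000] = 0.000000
  V(2,0) = exp(-r*dt) * [p*5.200451 + (1-p)*2.441482] = 3.761091
  V(2,1) = exp(-r*dt) * [p*2.441482 + (1-p)*0.602632] = 1.486559
  V(2,2) = exp(-r*dt) * [p*0.602632 + (1-p)*0.000000] = 0.290532
  V(1,0) = exp(-r*dt) * [p*3.761091 + (1-p)*1.486559] = 2.576727
  V(1,1) = exp(-r*dt) * [p*1.486559 + (1-p)*0.290532] = 0.865893
  V(0,0) = exp(-r*dt) * [p*2.576727 + (1-p)*0.865893] = 1.686970

Answer: Price = V(0,0) = 1.6870


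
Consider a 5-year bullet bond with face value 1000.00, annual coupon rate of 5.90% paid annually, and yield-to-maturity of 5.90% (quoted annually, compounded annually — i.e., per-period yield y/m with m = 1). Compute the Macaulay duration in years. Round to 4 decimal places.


Coupon per period c = face * coupon_rate / m = 59.000000
Periods per year m = 1; per-period yield y/m = 0.059000
Number of cashflows N = 5
Cashflows (t years, CF_t, discount factor 1/(1+y/m)^(m*t), PV):
  t = 1.0000: CF_t = 59.000000, DF = 0.944287, PV = 55.712937
  t = 2.0000: CF_t = 59.000000, DF = 0.891678, PV = 52.609005
  t = 3.0000: CF_t = 59.000000, DF = 0.842000, PV = 49.678003
  t = 4.0000: CF_t = 59.000000, DF = 0.795090, PV = 46.910296
  t = 5.0000: CF_t = 1059.000000, DF = 0.750793, PV = 795.089759
Price P = sum_t PV_t = 1000.000000
Macaulay numerator sum_t t * PV_t:
  t * PV_t at t = 1.0000: 55.712937
  t * PV_t at t = 2.0000: 105.218011
  t * PV_t at t = 3.0000: 149.034010
  t * PV_t at t = 4.0000: 187.641183
  t * PV_t at t = 5.0000: 3975.448794
Macaulay duration D = (sum_t t * PV_t) / P = 4473.054935 / 1000.000000 = 4.473055

Answer: Macaulay duration = 4.4731 years


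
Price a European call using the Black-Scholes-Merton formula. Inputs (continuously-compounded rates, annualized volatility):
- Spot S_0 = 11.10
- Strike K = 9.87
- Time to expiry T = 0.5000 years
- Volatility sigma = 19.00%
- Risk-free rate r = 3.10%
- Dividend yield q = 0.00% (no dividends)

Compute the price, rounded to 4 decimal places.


Answer: Price = 1.5002

Derivation:
d1 = (ln(S/K) + (r - q + 0.5*sigma^2) * T) / (sigma * sqrt(T)) = 1.05671716
d2 = d1 - sigma * sqrt(T) = 0.92236687
exp(-rT) = 0.98461951; exp(-qT) = 1.00000000
C = S_0 * exp(-qT) * N(d1) - K * exp(-rT) * N(d2)
N(d1) = 0.85467965; N(d2) = 0.82183138
C = 11.1000 * 1.00000000 * 0.85467965 - 9.8700 * 0.98461951 * 0.82183138 = 1.5002


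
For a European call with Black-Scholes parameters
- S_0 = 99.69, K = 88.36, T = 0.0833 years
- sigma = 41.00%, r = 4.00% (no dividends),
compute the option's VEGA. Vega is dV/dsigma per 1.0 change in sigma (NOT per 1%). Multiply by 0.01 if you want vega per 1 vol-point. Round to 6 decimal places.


d1 = 1.1068696980; d2 = 0.9885365666
phi(d1) = 0.2162070431; exp(-qT) = 1.0000000000; exp(-rT) = 0.9966735450
Vega = S * exp(-qT) * phi(d1) * sqrt(T) = 99.6900 * 1.0000000000 * 0.2162070431 * 0.2886173938 = 6.220767

Answer: Vega = 6.220767


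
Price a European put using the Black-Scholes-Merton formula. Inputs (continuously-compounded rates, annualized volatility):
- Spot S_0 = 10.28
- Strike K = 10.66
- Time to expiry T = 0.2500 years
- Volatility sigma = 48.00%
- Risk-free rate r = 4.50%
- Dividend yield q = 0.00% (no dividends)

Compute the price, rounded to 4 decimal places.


d1 = (ln(S/K) + (r - q + 0.5*sigma^2) * T) / (sigma * sqrt(T)) = 0.01563267
d2 = d1 - sigma * sqrt(T) = -0.22436733
exp(-rT) = 0.98881304; exp(-qT) = 1.00000000
P = K * exp(-rT) * N(-d2) - S_0 * exp(-qT) * N(-d1)
N(-d1) = 0.49376372; N(-d2) = 0.58876425
P = 10.6600 * 0.98881304 * 0.58876425 - 10.2800 * 1.00000000 * 0.49376372 = 1.1301

Answer: Price = 1.1301


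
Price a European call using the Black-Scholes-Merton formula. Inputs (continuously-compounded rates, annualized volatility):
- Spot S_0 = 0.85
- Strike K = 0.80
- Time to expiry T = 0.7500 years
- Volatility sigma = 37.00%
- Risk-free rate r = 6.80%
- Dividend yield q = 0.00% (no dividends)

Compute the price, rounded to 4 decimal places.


d1 = (ln(S/K) + (r - q + 0.5*sigma^2) * T) / (sigma * sqrt(T)) = 0.50857419
d2 = d1 - sigma * sqrt(T) = 0.18814479
exp(-rT) = 0.95027867; exp(-qT) = 1.00000000
C = S_0 * exp(-qT) * N(d1) - K * exp(-rT) * N(d2)
N(d1) = 0.69447464; N(d2) = 0.57461842
C = 0.8500 * 1.00000000 * 0.69447464 - 0.8000 * 0.95027867 * 0.57461842 = 0.1535

Answer: Price = 0.1535


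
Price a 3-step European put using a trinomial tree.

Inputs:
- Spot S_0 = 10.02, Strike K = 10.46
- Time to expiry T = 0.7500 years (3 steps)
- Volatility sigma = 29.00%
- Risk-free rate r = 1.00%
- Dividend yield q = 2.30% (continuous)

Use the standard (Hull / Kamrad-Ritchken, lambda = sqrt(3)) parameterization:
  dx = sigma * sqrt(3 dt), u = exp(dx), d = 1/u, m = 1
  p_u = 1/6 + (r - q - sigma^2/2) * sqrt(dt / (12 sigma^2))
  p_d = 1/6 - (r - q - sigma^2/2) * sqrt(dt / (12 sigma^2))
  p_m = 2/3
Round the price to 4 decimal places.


Answer: Price = V(0,0) = 1.2731

Derivation:
dt = T/N = 0.250000; dx = sigma*sqrt(3*dt) = 0.251147
u = exp(dx) = 1.285500; d = 1/u = 0.777908
p_u = 0.139267, p_m = 0.666667, p_d = 0.194066
Discount per step: exp(-r*dt) = 0.997503
Stock lattice S(k, j) with j the centered position index:
  k=0: S(0,+0) = 10.0200
  k=1: S(1,-1) = 7.7946; S(1,+0) = 10.0200; S(1,+1) = 12.8807
  k=2: S(2,-2) = 6.0635; S(2,-1) = 7.7946; S(2,+0) = 10.0200; S(2,+1) = 12.8807; S(2,+2) = 16.5581
  k=3: S(3,-3) = 4.7168; S(3,-2) = 6.0635; S(3,-1) = 7.7946; S(3,+0) = 10.0200; S(3,+1) = 12.8807; S(3,+2) = 16.5581; S(3,+3) = 21.2855
Terminal payoffs V(N, j) = max(K - S_T, 0):
  V(3,-3) = 5.743151; V(3,-2) = 4.396493; V(3,-1) = 2.665365; V(3,+0) = 0.440000; V(3,+1) = 0.000000; V(3,+2) = 0.000000; V(3,+3) = 0.000000
Backward induction: V(k, j) = exp(-r*dt) * [p_u * V(k+1, j+1) + p_m * V(k+1, j) + p_d * V(k+1, j-1)]
  V(2,-2) = exp(-r*dt) * [p_u*2.665365 + p_m*4.396493 + p_d*5.743151] = 4.405716
  V(2,-1) = exp(-r*dt) * [p_u*0.440000 + p_m*2.665365 + p_d*4.396493] = 2.684677
  V(2,+0) = exp(-r*dt) * [p_u*0.000000 + p_m*0.440000 + p_d*2.665365] = 0.808566
  V(2,+1) = exp(-r*dt) * [p_u*0.000000 + p_m*0.000000 + p_d*0.440000] = 0.085176
  V(2,+2) = exp(-r*dt) * [p_u*0.000000 + p_m*0.000000 + p_d*0.000000] = 0.000000
  V(1,-1) = exp(-r*dt) * [p_u*0.808566 + p_m*2.684677 + p_d*4.405716] = 2.750506
  V(1,+0) = exp(-r*dt) * [p_u*0.085176 + p_m*0.808566 + p_d*2.684677] = 1.069234
  V(1,+1) = exp(-r*dt) * [p_u*0.000000 + p_m*0.085176 + p_d*0.808566] = 0.213165
  V(0,+0) = exp(-r*dt) * [p_u*0.213165 + p_m*1.069234 + p_d*2.750506] = 1.273102


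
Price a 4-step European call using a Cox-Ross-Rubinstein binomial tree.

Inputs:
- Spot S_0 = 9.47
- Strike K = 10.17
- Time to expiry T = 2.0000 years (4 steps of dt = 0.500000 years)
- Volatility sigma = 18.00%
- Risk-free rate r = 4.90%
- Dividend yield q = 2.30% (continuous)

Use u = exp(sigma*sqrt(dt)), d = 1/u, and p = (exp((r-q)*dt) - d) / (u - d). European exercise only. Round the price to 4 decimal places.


Answer: Price = V(0,0) = 0.8685

Derivation:
dt = T/N = 0.500000
u = exp(sigma*sqrt(dt)) = 1.135734; d = 1/u = 0.880488
p = (exp((r-q)*dt) - d) / (u - d) = 0.519487
Discount per step: exp(-r*dt) = 0.975798
Stock lattice S(k, i) with i counting down-moves:
  k=0: S(0,0) = 9.4700
  k=1: S(1,0) = 10.7554; S(1,1) = 8.3382
  k=2: S(2,0) = 12.2153; S(2,1) = 9.4700; S(2,2) = 7.3417
  k=3: S(3,0) = 13.8733; S(3,1) = 10.7554; S(3,2) = 8.3382; S(3,3) = 6.4643
  k=4: S(4,0) = 15.7564; S(4,1) = 12.2153; S(4,2) = 9.4700; S(4,3) = 7.3417; S(4,4) = 5.6917
Terminal payoffs V(N, i) = max(S_T - K, 0):
  V(4,0) = 5.586387; V(4,1) = 2.045277; V(4,2) = 0.000000; V(4,3) = 0.000000; V(4,4) = 0.000000
Backward induction: V(k, i) = exp(-r*dt) * [p * V(k+1, i) + (1-p) * V(k+1, i+1)].
  V(3,0) = exp(-r*dt) * [p*5.586387 + (1-p)*2.045277] = 3.790814
  V(3,1) = exp(-r*dt) * [p*2.045277 + (1-p)*0.000000] = 1.036779
  V(3,2) = exp(-r*dt) * [p*0.000000 + (1-p)*0.000000] = 0.000000
  V(3,3) = exp(-r*dt) * [p*0.000000 + (1-p)*0.000000] = 0.000000
  V(2,0) = exp(-r*dt) * [p*3.790814 + (1-p)*1.036779] = 2.407746
  V(2,1) = exp(-r*dt) * [p*1.036779 + (1-p)*0.000000] = 0.525558
  V(2,2) = exp(-r*dt) * [p*0.000000 + (1-p)*0.000000] = 0.000000
  V(1,0) = exp(-r*dt) * [p*2.407746 + (1-p)*0.525558] = 1.466946
  V(1,1) = exp(-r*dt) * [p*0.525558 + (1-p)*0.000000] = 0.266413
  V(0,0) = exp(-r*dt) * [p*1.466946 + (1-p)*0.266413] = 0.868532


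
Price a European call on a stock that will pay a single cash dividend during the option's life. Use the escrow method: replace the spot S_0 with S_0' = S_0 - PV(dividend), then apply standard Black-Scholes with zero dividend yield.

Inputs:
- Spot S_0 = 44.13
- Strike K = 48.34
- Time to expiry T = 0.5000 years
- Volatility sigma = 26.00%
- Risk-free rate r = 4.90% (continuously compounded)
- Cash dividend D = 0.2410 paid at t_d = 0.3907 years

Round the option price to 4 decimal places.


PV(D) = D * exp(-r * t_d) = 0.2410 * 0.98103779 = 0.23643011
S_0' = S_0 - PV(D) = 44.1300 - 0.23643011 = 43.89356989
d1 = (ln(S_0'/K) + (r + sigma^2/2)*T) / (sigma*sqrt(T)) = -0.29965846
d2 = d1 - sigma*sqrt(T) = -0.48350622
exp(-rT) = 0.97579769
N(d1) = 0.38221884; N(d2) = 0.31436817
C = S_0' * N(d1) - K * exp(-rT) * N(d2) = 43.89356989 * 0.38221884 - 48.3400 * 0.97579769 * 0.31436817 = 1.9482

Answer: Price = 1.9482


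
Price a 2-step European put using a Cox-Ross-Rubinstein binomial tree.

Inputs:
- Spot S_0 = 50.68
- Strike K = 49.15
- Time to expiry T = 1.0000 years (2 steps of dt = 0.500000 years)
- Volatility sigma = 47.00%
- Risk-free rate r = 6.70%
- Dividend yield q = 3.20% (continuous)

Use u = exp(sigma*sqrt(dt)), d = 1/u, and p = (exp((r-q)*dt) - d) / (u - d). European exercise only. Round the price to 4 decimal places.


dt = T/N = 0.500000
u = exp(sigma*sqrt(dt)) = 1.394227; d = 1/u = 0.717243
p = (exp((r-q)*dt) - d) / (u - d) = 0.443749
Discount per step: exp(-r*dt) = 0.967055
Stock lattice S(k, i) with i counting down-moves:
  k=0: S(0,0) = 50.6800
  k=1: S(1,0) = 70.6594; S(1,1) = 36.3499
  k=2: S(2,0) = 98.5153; S(2,1) = 50.6800; S(2,2) = 26.0717
Terminal payoffs V(N, i) = max(K - S_T, 0):
  V(2,0) = 0.000000; V(2,1) = 0.000000; V(2,2) = 23.078286
Backward induction: V(k, i) = exp(-r*dt) * [p * V(k+1, i) + (1-p) * V(k+1, i+1)].
  V(1,0) = exp(-r*dt) * [p*0.000000 + (1-p)*0.000000] = 0.000000
  V(1,1) = exp(-r*dt) * [p*0.000000 + (1-p)*23.078286] = 12.414397
  V(0,0) = exp(-r*dt) * [p*0.000000 + (1-p)*12.414397] = 6.678020

Answer: Price = V(0,0) = 6.6780


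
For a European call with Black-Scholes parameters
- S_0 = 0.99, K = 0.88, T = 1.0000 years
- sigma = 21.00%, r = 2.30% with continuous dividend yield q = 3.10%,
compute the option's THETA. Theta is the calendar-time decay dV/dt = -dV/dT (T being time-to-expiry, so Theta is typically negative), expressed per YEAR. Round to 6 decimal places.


d1 = 0.6277763603; d2 = 0.4177763603
phi(d1) = 0.3275907666; exp(-qT) = 0.9694755731; exp(-rT) = 0.9772624838
Theta = -S*exp(-qT)*phi(d1)*sigma/(2*sqrt(T)) - r*K*exp(-rT)*N(d2) + q*S*exp(-qT)*N(d1)
N(d1) = 0.7349247728; N(d2) = 0.6619446818; sqrt(T) = 1.0000000000
Term 1 = -0.9900 * 0.9694755731 * 0.3275907666 * 0.2100 / (2 * 1.0000000000) = -0.0330136100
Term 2 = -0.0230 * 0.8800 * 0.9772624838 * 0.6619446818 = -0.0130931286
Term 3 = 0.0310 * 0.9900 * 0.9694755731 * 0.7349247728 = 0.0218663677
Theta = -0.0330136100 + (-0.0130931286) + (0.0218663677) = -0.024240

Answer: Theta = -0.024240
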